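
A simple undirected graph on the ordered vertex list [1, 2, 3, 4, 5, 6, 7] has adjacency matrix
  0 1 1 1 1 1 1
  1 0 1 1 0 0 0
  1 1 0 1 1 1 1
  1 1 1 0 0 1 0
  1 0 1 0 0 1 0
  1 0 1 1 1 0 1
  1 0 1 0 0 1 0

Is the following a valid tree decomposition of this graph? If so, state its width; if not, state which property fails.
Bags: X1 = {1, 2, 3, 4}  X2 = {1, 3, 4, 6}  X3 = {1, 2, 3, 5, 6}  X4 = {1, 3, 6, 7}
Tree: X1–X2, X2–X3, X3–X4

A tree decomposition must satisfy three properties: every vertex lies in some bag; for every edge, both endpoints lie together in some bag; and for every vertex, the bags containing it form a connected subtree. Here bags containing vertex 2 are not connected in the tree, so the decomposition is invalid.

No — bags containing vertex 2 are not connected in the tree.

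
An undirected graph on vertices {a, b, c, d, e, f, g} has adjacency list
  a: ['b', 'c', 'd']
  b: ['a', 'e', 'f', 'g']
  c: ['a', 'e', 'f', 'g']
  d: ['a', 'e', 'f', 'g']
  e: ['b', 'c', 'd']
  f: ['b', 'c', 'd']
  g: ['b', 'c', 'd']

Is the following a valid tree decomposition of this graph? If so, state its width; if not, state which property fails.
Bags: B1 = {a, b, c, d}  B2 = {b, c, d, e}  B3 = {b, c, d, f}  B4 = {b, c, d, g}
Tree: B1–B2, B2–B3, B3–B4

Yes; width 3.

Every vertex of G appears in some bag (union = {a, b, c, d, e, f, g}); every edge is covered by a bag; and for each vertex v the set of bags containing v is connected in the bag tree. The decomposition is therefore valid. The largest bag has 4 vertices, so the width is 3.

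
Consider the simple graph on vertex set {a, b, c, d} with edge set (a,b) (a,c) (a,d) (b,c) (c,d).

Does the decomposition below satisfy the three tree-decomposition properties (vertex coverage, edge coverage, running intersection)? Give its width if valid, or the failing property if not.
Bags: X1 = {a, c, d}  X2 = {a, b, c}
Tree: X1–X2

Every vertex of G appears in some bag (union = {a, b, c, d}); every edge is covered by a bag; and for each vertex v the set of bags containing v is connected in the bag tree. The decomposition is therefore valid. The largest bag has 3 vertices, so the width is 2.

Yes; width 2.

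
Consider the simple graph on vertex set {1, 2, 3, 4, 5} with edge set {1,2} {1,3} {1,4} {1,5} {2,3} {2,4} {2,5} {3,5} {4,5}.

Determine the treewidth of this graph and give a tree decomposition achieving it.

The largest bag has 4 vertices, giving width 3; this decomposition certifies tw(G) ≤ 3. On the other hand G contains the 4-clique {1, 2, 3, 5}. A clique must lie in a single bag of any decomposition, so no decomposition can have width below 3. The upper and lower bounds meet at 3, so that is the treewidth.

Treewidth 3.
Bags: B1 = {1, 2, 3, 5}  B2 = {1, 2, 4, 5}
Tree: B1–B2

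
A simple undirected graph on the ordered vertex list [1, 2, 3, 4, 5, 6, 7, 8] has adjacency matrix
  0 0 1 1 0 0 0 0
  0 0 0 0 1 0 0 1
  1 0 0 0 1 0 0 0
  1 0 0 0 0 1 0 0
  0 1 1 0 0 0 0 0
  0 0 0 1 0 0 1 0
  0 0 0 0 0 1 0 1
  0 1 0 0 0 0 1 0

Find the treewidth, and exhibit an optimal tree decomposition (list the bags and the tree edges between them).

Treewidth 2.
One such decomposition:
Bags: B1 = {1, 3, 5}  B2 = {1, 4, 5}  B3 = {4, 5, 6}  B4 = {5, 6, 7}  B5 = {5, 7, 8}  B6 = {2, 5, 8}
Tree: B1–B2, B2–B3, B3–B4, B4–B5, B5–B6

The largest bag has 3 vertices, giving width 2; this decomposition certifies tw(G) ≤ 2. For the lower bound, G contains the cycle 5–3–1–4–6–7–8–2–5, so G is not a forest; only forests have treewidth ≤ 1, hence tw(G) ≥ 2. Combining the bounds, tw(G) = 2.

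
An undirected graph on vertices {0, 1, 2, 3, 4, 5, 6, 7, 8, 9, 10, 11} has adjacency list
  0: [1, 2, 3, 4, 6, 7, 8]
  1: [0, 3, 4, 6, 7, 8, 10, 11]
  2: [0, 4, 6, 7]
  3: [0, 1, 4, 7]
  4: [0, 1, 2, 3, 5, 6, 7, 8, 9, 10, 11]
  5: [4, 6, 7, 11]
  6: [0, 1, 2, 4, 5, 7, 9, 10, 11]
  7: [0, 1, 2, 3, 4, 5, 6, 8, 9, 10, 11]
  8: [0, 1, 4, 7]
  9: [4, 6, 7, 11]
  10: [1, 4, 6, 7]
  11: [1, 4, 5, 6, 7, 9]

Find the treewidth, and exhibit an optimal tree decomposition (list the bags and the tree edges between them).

Every bag has size at most 5, so the width is 5 − 1 = 4 and tw(G) ≤ 4. For the lower bound, the 5 vertices {0, 1, 4, 7, 8} are pairwise adjacent, and any tree decomposition puts a clique entirely inside one bag — forcing width ≥ 4. Therefore the treewidth is 4.

Treewidth 4.
Bags: B1 = {1, 4, 6, 7, 11}  B2 = {0, 1, 4, 6, 7}  B3 = {0, 1, 4, 7, 8}  B4 = {0, 1, 3, 4, 7}  B5 = {1, 4, 6, 7, 10}  B6 = {0, 2, 4, 6, 7}  B7 = {4, 6, 7, 9, 11}  B8 = {4, 5, 6, 7, 11}
Tree: B1–B2, B2–B3, B3–B4, B2–B5, B2–B6, B1–B7, B7–B8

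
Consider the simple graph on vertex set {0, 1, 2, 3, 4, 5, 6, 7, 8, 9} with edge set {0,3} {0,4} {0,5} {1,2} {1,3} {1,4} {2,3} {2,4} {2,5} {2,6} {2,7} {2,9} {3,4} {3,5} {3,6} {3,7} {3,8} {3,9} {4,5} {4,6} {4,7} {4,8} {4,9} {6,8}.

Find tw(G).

3

A width-3 tree decomposition is:
Bags: B1 = {2, 3, 4, 7}  B2 = {2, 3, 4, 6}  B3 = {2, 3, 4, 5}  B4 = {0, 3, 4, 5}  B5 = {3, 4, 6, 8}  B6 = {1, 2, 3, 4}  B7 = {2, 3, 4, 9}
Tree: B1–B2, B1–B3, B3–B4, B2–B5, B3–B6, B3–B7
Each bag holds 4 vertices, so the decomposition has width 3, which upper-bounds the treewidth. For the lower bound, the 4 vertices {0, 3, 4, 5} are pairwise adjacent, and any tree decomposition puts a clique entirely inside one bag — forcing width ≥ 3. The upper and lower bounds meet at 3, so that is the treewidth.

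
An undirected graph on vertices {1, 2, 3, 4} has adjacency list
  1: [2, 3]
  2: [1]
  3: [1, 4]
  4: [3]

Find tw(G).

A width-1 tree decomposition is:
Bags: B1 = {1, 2}  B2 = {1, 3}  B3 = {3, 4}
Tree: B1–B2, B2–B3
Each bag holds 2 vertices, so the decomposition has width 1, which upper-bounds the treewidth. G has an edge, so its treewidth is at least 1. The upper and lower bounds meet at 1, so that is the treewidth.

1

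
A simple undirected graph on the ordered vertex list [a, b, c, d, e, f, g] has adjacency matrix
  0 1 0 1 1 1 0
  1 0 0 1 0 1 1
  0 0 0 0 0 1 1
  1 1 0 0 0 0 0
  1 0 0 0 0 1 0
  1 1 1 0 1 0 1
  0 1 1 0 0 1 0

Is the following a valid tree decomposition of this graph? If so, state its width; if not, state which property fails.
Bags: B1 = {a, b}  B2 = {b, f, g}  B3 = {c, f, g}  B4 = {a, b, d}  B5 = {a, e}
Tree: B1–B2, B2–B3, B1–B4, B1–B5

No — edge (f,a) lies in no bag.

A tree decomposition must satisfy three properties: every vertex lies in some bag; for every edge, both endpoints lie together in some bag; and for every vertex, the bags containing it form a connected subtree. Here edge (f,a) lies in no bag, so the decomposition is invalid.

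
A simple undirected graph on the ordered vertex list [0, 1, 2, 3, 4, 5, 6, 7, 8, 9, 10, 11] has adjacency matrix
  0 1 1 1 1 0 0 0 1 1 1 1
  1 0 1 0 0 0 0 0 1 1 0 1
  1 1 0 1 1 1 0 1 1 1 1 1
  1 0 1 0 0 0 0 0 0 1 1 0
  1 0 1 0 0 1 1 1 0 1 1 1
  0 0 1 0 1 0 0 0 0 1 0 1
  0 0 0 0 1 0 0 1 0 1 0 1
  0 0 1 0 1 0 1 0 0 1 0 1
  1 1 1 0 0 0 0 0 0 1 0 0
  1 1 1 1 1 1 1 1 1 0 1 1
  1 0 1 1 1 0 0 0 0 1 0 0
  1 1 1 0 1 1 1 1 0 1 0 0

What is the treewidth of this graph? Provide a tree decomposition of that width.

Every bag has size at most 5, so the width is 5 − 1 = 4 and tw(G) ≤ 4. Conversely, {0, 1, 2, 8, 9} is a clique of size 5, and the vertices of any clique must share a bag in every tree decomposition; so some bag has ≥ 5 vertices and tw(G) ≥ 4. Combining the bounds, tw(G) = 4.

Treewidth 4.
One such decomposition:
Bags: B1 = {0, 1, 2, 9, 11}  B2 = {0, 2, 4, 9, 11}  B3 = {2, 4, 5, 9, 11}  B4 = {2, 4, 7, 9, 11}  B5 = {0, 2, 4, 9, 10}  B6 = {0, 2, 3, 9, 10}  B7 = {0, 1, 2, 8, 9}  B8 = {4, 6, 7, 9, 11}
Tree: B1–B2, B2–B3, B3–B4, B2–B5, B5–B6, B1–B7, B4–B8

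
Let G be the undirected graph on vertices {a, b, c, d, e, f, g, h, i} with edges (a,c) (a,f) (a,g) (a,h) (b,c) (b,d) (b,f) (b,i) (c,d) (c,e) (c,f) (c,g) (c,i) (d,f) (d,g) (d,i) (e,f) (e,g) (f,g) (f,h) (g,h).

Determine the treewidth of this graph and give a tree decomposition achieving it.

Treewidth 3.
One optimal decomposition is:
Bags: B1 = {c, d, f, g}  B2 = {a, c, f, g}  B3 = {a, f, g, h}  B4 = {b, c, d, f}  B5 = {b, c, d, i}  B6 = {c, e, f, g}
Tree: B1–B2, B2–B3, B1–B4, B4–B5, B2–B6

Each bag holds 4 vertices, so the decomposition has width 3, which upper-bounds the treewidth. Conversely, {a, f, g, h} is a clique of size 4, and the vertices of any clique must share a bag in every tree decomposition; so some bag has ≥ 4 vertices and tw(G) ≥ 3. The upper and lower bounds meet at 3, so that is the treewidth.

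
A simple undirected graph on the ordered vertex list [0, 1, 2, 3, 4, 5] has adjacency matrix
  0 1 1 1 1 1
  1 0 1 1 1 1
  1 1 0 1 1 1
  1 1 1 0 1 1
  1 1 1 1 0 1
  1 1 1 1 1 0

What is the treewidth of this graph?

5

A width-5 tree decomposition is:
Bags: B1 = {0, 1, 2, 3, 4, 5}
Tree: (single bag)
With just one bag of size 6, the width is 6 − 1 = 5, so tw(G) ≤ 5. On the other hand G contains the 6-clique {0, 1, 2, 3, 4, 5}. A clique must lie in a single bag of any decomposition, so no decomposition can have width below 5. Therefore the treewidth is 5.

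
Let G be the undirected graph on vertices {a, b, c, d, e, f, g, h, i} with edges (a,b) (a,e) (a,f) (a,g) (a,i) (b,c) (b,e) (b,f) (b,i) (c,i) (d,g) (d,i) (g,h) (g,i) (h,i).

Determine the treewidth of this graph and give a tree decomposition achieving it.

Treewidth 2.
Bags: B1 = {a, g, i}  B2 = {a, b, i}  B3 = {d, g, i}  B4 = {b, c, i}  B5 = {a, b, e}  B6 = {a, b, f}  B7 = {g, h, i}
Tree: B1–B2, B1–B3, B2–B4, B2–B5, B5–B6, B1–B7

Each bag holds 3 vertices, so the decomposition has width 2, which upper-bounds the treewidth. On the other hand G contains the 3-clique {a, b, e}. A clique must lie in a single bag of any decomposition, so no decomposition can have width below 2. The upper and lower bounds meet at 2, so that is the treewidth.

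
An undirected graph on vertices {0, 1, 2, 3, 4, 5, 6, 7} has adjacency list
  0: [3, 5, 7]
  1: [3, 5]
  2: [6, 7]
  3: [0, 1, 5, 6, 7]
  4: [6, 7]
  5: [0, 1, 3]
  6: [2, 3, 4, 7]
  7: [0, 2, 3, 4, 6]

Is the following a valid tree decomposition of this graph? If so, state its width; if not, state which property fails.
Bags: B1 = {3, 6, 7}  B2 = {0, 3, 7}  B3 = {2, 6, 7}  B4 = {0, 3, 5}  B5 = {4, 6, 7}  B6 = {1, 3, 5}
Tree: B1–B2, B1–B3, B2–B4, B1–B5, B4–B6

Every vertex of G appears in some bag (union = {0, 1, 2, 3, 4, 5, 6, 7}); every edge is covered by a bag; and for each vertex v the set of bags containing v is connected in the bag tree. The decomposition is therefore valid. The largest bag has 3 vertices, so the width is 2.

Yes; width 2.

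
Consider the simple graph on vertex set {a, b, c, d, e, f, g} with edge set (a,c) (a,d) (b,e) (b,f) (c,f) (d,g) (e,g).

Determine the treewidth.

2

A width-2 tree decomposition is:
Bags: B1 = {b, e, g}  B2 = {b, f, g}  B3 = {c, f, g}  B4 = {a, c, g}  B5 = {a, d, g}
Tree: B1–B2, B2–B3, B3–B4, B4–B5
Each bag holds 3 vertices, so the decomposition has width 2, which upper-bounds the treewidth. For the lower bound, G contains the cycle g–e–b–f–c–a–d–g, so G is not a forest; only forests have treewidth ≤ 1, hence tw(G) ≥ 2. The upper and lower bounds meet at 2, so that is the treewidth.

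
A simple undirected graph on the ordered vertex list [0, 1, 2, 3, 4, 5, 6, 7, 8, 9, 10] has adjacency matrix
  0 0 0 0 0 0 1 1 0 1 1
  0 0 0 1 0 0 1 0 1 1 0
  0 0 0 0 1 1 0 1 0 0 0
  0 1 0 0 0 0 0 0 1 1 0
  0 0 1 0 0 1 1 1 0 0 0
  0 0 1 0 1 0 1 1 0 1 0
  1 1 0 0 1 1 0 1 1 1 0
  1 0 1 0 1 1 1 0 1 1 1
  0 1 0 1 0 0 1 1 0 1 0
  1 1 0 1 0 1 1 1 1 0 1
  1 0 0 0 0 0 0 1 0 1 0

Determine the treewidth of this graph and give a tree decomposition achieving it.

Every bag has size at most 4, so the width is 4 − 1 = 3 and tw(G) ≤ 3. On the other hand G contains the 4-clique {1, 3, 8, 9}. A clique must lie in a single bag of any decomposition, so no decomposition can have width below 3. The upper and lower bounds meet at 3, so that is the treewidth.

Treewidth 3.
One such decomposition:
Bags: B1 = {4, 5, 6, 7}  B2 = {5, 6, 7, 9}  B3 = {6, 7, 8, 9}  B4 = {1, 6, 8, 9}  B5 = {0, 6, 7, 9}  B6 = {0, 7, 9, 10}  B7 = {2, 4, 5, 7}  B8 = {1, 3, 8, 9}
Tree: B1–B2, B2–B3, B3–B4, B3–B5, B5–B6, B1–B7, B4–B8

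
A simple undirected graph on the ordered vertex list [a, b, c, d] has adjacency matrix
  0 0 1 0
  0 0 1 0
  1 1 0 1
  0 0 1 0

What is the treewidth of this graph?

A width-1 tree decomposition is:
Bags: B1 = {c, d}  B2 = {a, c}  B3 = {b, c}
Tree: B1–B2, B1–B3
Every bag has size at most 2, so the width is 2 − 1 = 1 and tw(G) ≤ 1. G has an edge, so its treewidth is at least 1. Hence tw(G) = 1 exactly.

1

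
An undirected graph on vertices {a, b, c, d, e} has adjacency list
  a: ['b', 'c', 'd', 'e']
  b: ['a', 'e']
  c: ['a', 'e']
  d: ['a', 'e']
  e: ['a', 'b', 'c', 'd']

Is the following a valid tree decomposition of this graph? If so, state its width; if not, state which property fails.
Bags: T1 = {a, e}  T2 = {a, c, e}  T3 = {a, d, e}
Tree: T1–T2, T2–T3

A tree decomposition must satisfy three properties: every vertex lies in some bag; for every edge, both endpoints lie together in some bag; and for every vertex, the bags containing it form a connected subtree. Here vertex b appears in no bag, so the decomposition is invalid.

No — vertex b appears in no bag.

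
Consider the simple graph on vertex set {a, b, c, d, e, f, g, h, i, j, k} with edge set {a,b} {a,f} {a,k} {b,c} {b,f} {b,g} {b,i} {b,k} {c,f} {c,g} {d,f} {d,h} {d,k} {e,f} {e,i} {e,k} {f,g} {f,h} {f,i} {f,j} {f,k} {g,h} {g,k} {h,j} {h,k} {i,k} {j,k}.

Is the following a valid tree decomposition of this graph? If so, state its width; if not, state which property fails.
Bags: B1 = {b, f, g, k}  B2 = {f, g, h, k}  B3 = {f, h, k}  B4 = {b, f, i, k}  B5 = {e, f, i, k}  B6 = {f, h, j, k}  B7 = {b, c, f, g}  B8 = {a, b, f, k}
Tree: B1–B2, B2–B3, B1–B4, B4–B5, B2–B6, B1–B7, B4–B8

No — vertex d appears in no bag.

A tree decomposition must satisfy three properties: every vertex lies in some bag; for every edge, both endpoints lie together in some bag; and for every vertex, the bags containing it form a connected subtree. Here vertex d appears in no bag, so the decomposition is invalid.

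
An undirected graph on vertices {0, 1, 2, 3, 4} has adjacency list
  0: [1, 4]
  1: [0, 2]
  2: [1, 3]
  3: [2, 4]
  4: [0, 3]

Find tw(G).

A width-2 tree decomposition is:
Bags: B1 = {0, 1, 2}  B2 = {0, 2, 4}  B3 = {2, 3, 4}
Tree: B1–B2, B2–B3
The largest bag has 3 vertices, giving width 2; this decomposition certifies tw(G) ≤ 2. The edges 2–1–0–4–3–2 form a cycle, so G is not a tree and its treewidth is at least 2. The upper and lower bounds meet at 2, so that is the treewidth.

2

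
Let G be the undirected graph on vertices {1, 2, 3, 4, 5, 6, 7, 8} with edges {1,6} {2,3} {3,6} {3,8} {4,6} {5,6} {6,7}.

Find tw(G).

A width-1 tree decomposition is:
Bags: B1 = {3, 6}  B2 = {4, 6}  B3 = {1, 6}  B4 = {5, 6}  B5 = {6, 7}  B6 = {3, 8}  B7 = {2, 3}
Tree: B1–B2, B1–B3, B3–B4, B3–B5, B1–B6, B1–B7
Each bag holds 2 vertices, so the decomposition has width 1, which upper-bounds the treewidth. Since G has at least one edge (e.g. 6–3), it is not an edgeless graph, so tw(G) ≥ 1. Hence tw(G) = 1 exactly.

1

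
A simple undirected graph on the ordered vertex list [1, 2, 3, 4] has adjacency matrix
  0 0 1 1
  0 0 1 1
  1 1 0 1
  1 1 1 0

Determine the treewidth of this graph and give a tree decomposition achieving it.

Treewidth 2.
One optimal decomposition is:
Bags: B1 = {1, 3, 4}  B2 = {2, 3, 4}
Tree: B1–B2

Each bag holds 3 vertices, so the decomposition has width 2, which upper-bounds the treewidth. On the other hand G contains the 3-clique {1, 3, 4}. A clique must lie in a single bag of any decomposition, so no decomposition can have width below 2. Therefore the treewidth is 2.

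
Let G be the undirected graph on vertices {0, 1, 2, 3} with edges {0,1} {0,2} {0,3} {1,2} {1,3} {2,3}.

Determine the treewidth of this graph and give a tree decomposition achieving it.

Treewidth 3.
One such decomposition:
Bags: B1 = {0, 1, 2, 3}
Tree: (single bag)

With just one bag of size 4, the width is 4 − 1 = 3, so tw(G) ≤ 3. On the other hand G contains the 4-clique {0, 1, 2, 3}. A clique must lie in a single bag of any decomposition, so no decomposition can have width below 3. The upper and lower bounds meet at 3, so that is the treewidth.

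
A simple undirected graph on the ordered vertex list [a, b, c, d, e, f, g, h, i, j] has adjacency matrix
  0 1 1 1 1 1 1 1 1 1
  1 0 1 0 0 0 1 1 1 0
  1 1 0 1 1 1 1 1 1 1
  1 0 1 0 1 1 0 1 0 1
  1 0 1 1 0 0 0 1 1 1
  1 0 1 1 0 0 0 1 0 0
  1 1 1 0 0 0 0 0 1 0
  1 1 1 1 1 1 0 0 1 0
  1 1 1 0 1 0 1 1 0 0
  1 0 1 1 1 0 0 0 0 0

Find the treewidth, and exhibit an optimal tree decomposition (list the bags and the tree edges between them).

Treewidth 4.
One such decomposition:
Bags: B1 = {a, c, e, h, i}  B2 = {a, c, d, e, h}  B3 = {a, b, c, h, i}  B4 = {a, c, d, f, h}  B5 = {a, c, d, e, j}  B6 = {a, b, c, g, i}
Tree: B1–B2, B1–B3, B2–B4, B2–B5, B3–B6

The largest bag has 5 vertices, giving width 4; this decomposition certifies tw(G) ≤ 4. For the lower bound, the 5 vertices {a, b, c, g, i} are pairwise adjacent, and any tree decomposition puts a clique entirely inside one bag — forcing width ≥ 4. Therefore the treewidth is 4.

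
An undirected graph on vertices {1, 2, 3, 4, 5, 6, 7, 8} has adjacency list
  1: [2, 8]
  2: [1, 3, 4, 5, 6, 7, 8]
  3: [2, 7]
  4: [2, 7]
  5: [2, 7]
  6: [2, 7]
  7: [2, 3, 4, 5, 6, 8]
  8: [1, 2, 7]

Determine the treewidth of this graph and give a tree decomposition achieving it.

Every bag has size at most 3, so the width is 3 − 1 = 2 and tw(G) ≤ 2. Conversely, {1, 2, 8} is a clique of size 3, and the vertices of any clique must share a bag in every tree decomposition; so some bag has ≥ 3 vertices and tw(G) ≥ 2. Therefore the treewidth is 2.

Treewidth 2.
Bags: B1 = {2, 5, 7}  B2 = {2, 4, 7}  B3 = {2, 7, 8}  B4 = {1, 2, 8}  B5 = {2, 3, 7}  B6 = {2, 6, 7}
Tree: B1–B2, B1–B3, B3–B4, B1–B5, B5–B6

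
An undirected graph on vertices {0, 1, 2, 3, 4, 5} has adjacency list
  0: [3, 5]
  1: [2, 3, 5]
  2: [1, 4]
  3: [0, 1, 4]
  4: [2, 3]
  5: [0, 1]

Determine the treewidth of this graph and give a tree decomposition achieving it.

Treewidth 2.
One such decomposition:
Bags: B1 = {2, 3, 4}  B2 = {1, 2, 3}  B3 = {0, 1, 3}  B4 = {0, 1, 5}
Tree: B1–B2, B2–B3, B3–B4

Each bag holds 3 vertices, so the decomposition has width 2, which upper-bounds the treewidth. For the lower bound, G contains the cycle 4–2–1–3–4, so G is not a forest; only forests have treewidth ≤ 1, hence tw(G) ≥ 2. Combining the bounds, tw(G) = 2.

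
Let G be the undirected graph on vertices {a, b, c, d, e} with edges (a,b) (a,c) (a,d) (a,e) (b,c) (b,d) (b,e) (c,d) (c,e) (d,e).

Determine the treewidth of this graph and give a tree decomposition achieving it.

Treewidth 4.
One optimal decomposition is:
Bags: B1 = {a, b, c, d, e}
Tree: (single bag)

With just one bag of size 5, the width is 5 − 1 = 4, so tw(G) ≤ 4. Conversely, {a, b, c, d, e} is a clique of size 5, and the vertices of any clique must share a bag in every tree decomposition; so some bag has ≥ 5 vertices and tw(G) ≥ 4. Combining the bounds, tw(G) = 4.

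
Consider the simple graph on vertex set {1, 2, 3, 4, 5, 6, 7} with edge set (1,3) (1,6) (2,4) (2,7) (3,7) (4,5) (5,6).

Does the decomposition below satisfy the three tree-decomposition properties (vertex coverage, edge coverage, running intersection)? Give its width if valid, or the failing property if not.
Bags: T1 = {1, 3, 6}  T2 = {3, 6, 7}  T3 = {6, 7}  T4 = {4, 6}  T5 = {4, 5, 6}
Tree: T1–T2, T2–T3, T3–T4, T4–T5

No — vertex 2 appears in no bag.

A tree decomposition must satisfy three properties: every vertex lies in some bag; for every edge, both endpoints lie together in some bag; and for every vertex, the bags containing it form a connected subtree. Here vertex 2 appears in no bag, so the decomposition is invalid.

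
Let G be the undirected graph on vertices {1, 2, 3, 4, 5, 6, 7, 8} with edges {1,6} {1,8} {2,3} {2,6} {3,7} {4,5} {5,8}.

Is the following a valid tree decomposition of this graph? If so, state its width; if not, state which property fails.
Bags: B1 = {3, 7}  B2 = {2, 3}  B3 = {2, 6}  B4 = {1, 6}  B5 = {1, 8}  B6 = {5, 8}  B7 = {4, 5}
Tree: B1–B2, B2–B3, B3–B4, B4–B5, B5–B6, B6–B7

Checking the three conditions: (i) the bags cover all of {1, 2, 3, 4, 5, 6, 7, 8}; (ii) for each edge, some bag contains both endpoints; (iii) the bags containing any fixed vertex form a subtree. All hold, so the decomposition is valid with width 2 − 1 = 1.

Yes; width 1.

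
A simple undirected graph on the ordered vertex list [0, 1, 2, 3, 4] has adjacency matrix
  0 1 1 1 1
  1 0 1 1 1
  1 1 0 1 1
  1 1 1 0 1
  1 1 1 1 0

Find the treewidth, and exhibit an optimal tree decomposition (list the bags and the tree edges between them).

Treewidth 4.
Bags: B1 = {0, 1, 2, 3, 4}
Tree: (single bag)

A single bag containing all 5 vertices is trivially a valid decomposition of width 4. On the other hand G contains the 5-clique {0, 1, 2, 3, 4}. A clique must lie in a single bag of any decomposition, so no decomposition can have width below 4. Therefore the treewidth is 4.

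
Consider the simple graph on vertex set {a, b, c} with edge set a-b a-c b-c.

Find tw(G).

2

A width-2 tree decomposition is:
Bags: B1 = {a, b, c}
Tree: (single bag)
A single bag containing all 3 vertices is trivially a valid decomposition of width 2. Conversely, {a, b, c} is a clique of size 3, and the vertices of any clique must share a bag in every tree decomposition; so some bag has ≥ 3 vertices and tw(G) ≥ 2. The upper and lower bounds meet at 2, so that is the treewidth.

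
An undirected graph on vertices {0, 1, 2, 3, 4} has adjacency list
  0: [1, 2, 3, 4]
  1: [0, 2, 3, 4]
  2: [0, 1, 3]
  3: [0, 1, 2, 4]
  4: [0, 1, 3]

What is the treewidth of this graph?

A width-3 tree decomposition is:
Bags: B1 = {0, 1, 3, 4}  B2 = {0, 1, 2, 3}
Tree: B1–B2
Each bag holds 4 vertices, so the decomposition has width 3, which upper-bounds the treewidth. For the lower bound, the 4 vertices {0, 1, 2, 3} are pairwise adjacent, and any tree decomposition puts a clique entirely inside one bag — forcing width ≥ 3. The upper and lower bounds meet at 3, so that is the treewidth.

3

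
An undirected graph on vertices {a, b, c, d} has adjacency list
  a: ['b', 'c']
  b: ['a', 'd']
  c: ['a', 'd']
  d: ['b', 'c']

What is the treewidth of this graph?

A width-2 tree decomposition is:
Bags: B1 = {a, b, d}  B2 = {a, c, d}
Tree: B1–B2
The largest bag has 3 vertices, giving width 2; this decomposition certifies tw(G) ≤ 2. For the lower bound, G contains the cycle d–b–a–c–d, so G is not a forest; only forests have treewidth ≤ 1, hence tw(G) ≥ 2. Hence tw(G) = 2 exactly.

2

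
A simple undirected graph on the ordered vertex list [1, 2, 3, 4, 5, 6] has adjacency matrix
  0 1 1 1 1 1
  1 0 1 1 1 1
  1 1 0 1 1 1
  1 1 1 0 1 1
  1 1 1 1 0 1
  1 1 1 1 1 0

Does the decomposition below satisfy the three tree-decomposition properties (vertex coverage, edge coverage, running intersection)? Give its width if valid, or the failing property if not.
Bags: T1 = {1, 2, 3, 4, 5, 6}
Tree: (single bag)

Yes; width 5.

Checking the three conditions: (i) the bags cover all of {1, 2, 3, 4, 5, 6}; (ii) for each edge, some bag contains both endpoints; (iii) the bags containing any fixed vertex form a subtree. All hold, so the decomposition is valid with width 6 − 1 = 5.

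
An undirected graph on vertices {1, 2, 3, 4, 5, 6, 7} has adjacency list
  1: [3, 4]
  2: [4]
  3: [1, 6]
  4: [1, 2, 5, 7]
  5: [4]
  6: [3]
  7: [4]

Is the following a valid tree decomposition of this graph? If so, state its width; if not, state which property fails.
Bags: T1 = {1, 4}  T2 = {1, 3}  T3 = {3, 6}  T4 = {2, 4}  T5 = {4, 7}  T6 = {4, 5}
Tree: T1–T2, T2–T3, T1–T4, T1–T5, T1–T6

Checking the three conditions: (i) the bags cover all of {1, 2, 3, 4, 5, 6, 7}; (ii) for each edge, some bag contains both endpoints; (iii) the bags containing any fixed vertex form a subtree. All hold, so the decomposition is valid with width 2 − 1 = 1.

Yes; width 1.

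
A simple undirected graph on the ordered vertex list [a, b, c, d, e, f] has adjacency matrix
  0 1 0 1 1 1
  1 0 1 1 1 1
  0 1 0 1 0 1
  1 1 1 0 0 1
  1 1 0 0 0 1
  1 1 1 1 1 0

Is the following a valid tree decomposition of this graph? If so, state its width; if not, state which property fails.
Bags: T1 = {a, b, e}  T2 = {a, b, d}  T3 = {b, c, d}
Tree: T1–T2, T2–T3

No — vertex f appears in no bag.

A tree decomposition must satisfy three properties: every vertex lies in some bag; for every edge, both endpoints lie together in some bag; and for every vertex, the bags containing it form a connected subtree. Here vertex f appears in no bag, so the decomposition is invalid.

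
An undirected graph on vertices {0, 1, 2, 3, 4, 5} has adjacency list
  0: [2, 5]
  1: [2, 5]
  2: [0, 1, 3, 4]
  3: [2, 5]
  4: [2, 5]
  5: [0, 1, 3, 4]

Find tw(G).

A width-2 tree decomposition is:
Bags: B1 = {0, 2, 5}  B2 = {2, 3, 5}  B3 = {2, 4, 5}  B4 = {1, 2, 5}
Tree: B1–B2, B2–B3, B3–B4
Every bag has size at most 3, so the width is 3 − 1 = 2 and tw(G) ≤ 2. Since 5–0–2–3–5 is a cycle in G, G is not acyclic. Forests are exactly the graphs of treewidth ≤ 1, so tw(G) ≥ 2. The upper and lower bounds meet at 2, so that is the treewidth.

2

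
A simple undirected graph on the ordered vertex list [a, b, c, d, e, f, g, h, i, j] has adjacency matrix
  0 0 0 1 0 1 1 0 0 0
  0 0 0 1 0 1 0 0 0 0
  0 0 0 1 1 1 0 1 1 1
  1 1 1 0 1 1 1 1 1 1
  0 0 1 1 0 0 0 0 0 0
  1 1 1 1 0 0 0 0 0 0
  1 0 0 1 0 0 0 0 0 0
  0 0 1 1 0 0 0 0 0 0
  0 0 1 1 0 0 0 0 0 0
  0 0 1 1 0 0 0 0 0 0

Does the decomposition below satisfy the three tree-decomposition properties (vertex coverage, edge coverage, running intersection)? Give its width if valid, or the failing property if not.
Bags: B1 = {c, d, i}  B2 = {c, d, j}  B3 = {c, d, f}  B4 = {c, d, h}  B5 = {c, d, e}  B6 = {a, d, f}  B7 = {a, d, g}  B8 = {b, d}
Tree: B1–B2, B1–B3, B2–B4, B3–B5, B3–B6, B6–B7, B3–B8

A tree decomposition must satisfy three properties: every vertex lies in some bag; for every edge, both endpoints lie together in some bag; and for every vertex, the bags containing it form a connected subtree. Here edge (f,b) lies in no bag, so the decomposition is invalid.

No — edge (f,b) lies in no bag.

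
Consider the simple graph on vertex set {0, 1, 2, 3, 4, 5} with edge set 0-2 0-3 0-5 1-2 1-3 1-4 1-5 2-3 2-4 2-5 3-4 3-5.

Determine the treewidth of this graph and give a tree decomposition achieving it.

Each bag holds 4 vertices, so the decomposition has width 3, which upper-bounds the treewidth. For the lower bound, the 4 vertices {0, 2, 3, 5} are pairwise adjacent, and any tree decomposition puts a clique entirely inside one bag — forcing width ≥ 3. Hence tw(G) = 3 exactly.

Treewidth 3.
Bags: B1 = {1, 2, 3, 5}  B2 = {1, 2, 3, 4}  B3 = {0, 2, 3, 5}
Tree: B1–B2, B1–B3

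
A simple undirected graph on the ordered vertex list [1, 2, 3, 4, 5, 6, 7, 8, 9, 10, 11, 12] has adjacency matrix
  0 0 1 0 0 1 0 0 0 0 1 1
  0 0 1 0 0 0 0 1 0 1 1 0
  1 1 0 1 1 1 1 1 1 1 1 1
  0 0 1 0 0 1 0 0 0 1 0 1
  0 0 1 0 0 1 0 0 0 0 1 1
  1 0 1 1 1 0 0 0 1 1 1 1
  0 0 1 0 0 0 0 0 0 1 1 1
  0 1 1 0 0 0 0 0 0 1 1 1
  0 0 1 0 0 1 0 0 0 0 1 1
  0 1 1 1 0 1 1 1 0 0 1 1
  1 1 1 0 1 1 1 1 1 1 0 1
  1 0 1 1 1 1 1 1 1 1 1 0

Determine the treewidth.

A width-4 tree decomposition is:
Bags: B1 = {3, 7, 10, 11, 12}  B2 = {3, 8, 10, 11, 12}  B3 = {3, 6, 10, 11, 12}  B4 = {1, 3, 6, 11, 12}  B5 = {2, 3, 8, 10, 11}  B6 = {3, 6, 9, 11, 12}  B7 = {3, 5, 6, 11, 12}  B8 = {3, 4, 6, 10, 12}
Tree: B1–B2, B1–B3, B3–B4, B2–B5, B3–B6, B6–B7, B3–B8
The largest bag has 5 vertices, giving width 4; this decomposition certifies tw(G) ≤ 4. On the other hand G contains the 5-clique {2, 3, 8, 10, 11}. A clique must lie in a single bag of any decomposition, so no decomposition can have width below 4. Therefore the treewidth is 4.

4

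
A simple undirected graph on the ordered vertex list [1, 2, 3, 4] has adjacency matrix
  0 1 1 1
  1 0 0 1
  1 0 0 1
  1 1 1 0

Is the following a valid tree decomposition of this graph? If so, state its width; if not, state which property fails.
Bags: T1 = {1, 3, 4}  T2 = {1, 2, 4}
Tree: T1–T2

Checking the three conditions: (i) the bags cover all of {1, 2, 3, 4}; (ii) for each edge, some bag contains both endpoints; (iii) the bags containing any fixed vertex form a subtree. All hold, so the decomposition is valid with width 3 − 1 = 2.

Yes; width 2.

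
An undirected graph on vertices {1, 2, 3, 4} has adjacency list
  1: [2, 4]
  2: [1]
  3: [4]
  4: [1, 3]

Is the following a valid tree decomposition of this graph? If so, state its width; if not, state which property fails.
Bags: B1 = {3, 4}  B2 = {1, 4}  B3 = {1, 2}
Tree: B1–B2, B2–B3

Yes; width 1.

Every vertex of G appears in some bag (union = {1, 2, 3, 4}); every edge is covered by a bag; and for each vertex v the set of bags containing v is connected in the bag tree. The decomposition is therefore valid. The largest bag has 2 vertices, so the width is 1.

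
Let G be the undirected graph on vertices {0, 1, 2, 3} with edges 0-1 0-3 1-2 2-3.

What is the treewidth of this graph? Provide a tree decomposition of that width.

Treewidth 2.
Bags: B1 = {0, 2, 3}  B2 = {0, 1, 2}
Tree: B1–B2

The largest bag has 3 vertices, giving width 2; this decomposition certifies tw(G) ≤ 2. The edges 0–3–2–1–0 form a cycle, so G is not a tree and its treewidth is at least 2. Combining the bounds, tw(G) = 2.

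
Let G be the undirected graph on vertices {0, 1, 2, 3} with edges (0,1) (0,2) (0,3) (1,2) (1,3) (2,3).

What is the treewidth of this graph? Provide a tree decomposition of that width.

A single bag containing all 4 vertices is trivially a valid decomposition of width 3. Conversely, {0, 1, 2, 3} is a clique of size 4, and the vertices of any clique must share a bag in every tree decomposition; so some bag has ≥ 4 vertices and tw(G) ≥ 3. Hence tw(G) = 3 exactly.

Treewidth 3.
One such decomposition:
Bags: B1 = {0, 1, 2, 3}
Tree: (single bag)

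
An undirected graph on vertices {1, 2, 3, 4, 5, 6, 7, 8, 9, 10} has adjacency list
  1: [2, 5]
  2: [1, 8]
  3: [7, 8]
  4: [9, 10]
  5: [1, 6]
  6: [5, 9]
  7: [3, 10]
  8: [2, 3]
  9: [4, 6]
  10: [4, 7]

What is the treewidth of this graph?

2

A width-2 tree decomposition is:
Bags: B1 = {1, 2, 5}  B2 = {2, 5, 8}  B3 = {3, 5, 8}  B4 = {3, 5, 7}  B5 = {5, 7, 10}  B6 = {4, 5, 10}  B7 = {4, 5, 9}  B8 = {5, 6, 9}
Tree: B1–B2, B2–B3, B3–B4, B4–B5, B5–B6, B6–B7, B7–B8
Each bag holds 3 vertices, so the decomposition has width 2, which upper-bounds the treewidth. The edges 5–1–2–8–3–7–10–4–9–6–5 form a cycle, so G is not a tree and its treewidth is at least 2. Hence tw(G) = 2 exactly.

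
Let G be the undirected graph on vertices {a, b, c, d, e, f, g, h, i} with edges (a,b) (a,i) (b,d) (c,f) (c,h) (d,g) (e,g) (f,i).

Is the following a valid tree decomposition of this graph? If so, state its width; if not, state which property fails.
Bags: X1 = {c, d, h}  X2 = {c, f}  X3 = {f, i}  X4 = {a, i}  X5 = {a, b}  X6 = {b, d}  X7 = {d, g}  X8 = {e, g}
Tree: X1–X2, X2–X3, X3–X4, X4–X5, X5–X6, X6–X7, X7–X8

No — bags containing vertex d are not connected in the tree.

A tree decomposition must satisfy three properties: every vertex lies in some bag; for every edge, both endpoints lie together in some bag; and for every vertex, the bags containing it form a connected subtree. Here bags containing vertex d are not connected in the tree, so the decomposition is invalid.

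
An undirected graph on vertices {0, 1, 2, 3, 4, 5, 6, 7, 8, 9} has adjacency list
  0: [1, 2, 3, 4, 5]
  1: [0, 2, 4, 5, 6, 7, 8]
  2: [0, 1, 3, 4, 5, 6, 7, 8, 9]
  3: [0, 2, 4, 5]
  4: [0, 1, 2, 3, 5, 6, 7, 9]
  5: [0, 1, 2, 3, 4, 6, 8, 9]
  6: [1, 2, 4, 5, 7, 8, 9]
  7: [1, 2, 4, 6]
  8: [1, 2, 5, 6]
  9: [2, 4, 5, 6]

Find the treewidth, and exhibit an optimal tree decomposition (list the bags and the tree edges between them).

Each bag holds 5 vertices, so the decomposition has width 4, which upper-bounds the treewidth. Conversely, {1, 2, 5, 6, 8} is a clique of size 5, and the vertices of any clique must share a bag in every tree decomposition; so some bag has ≥ 5 vertices and tw(G) ≥ 4. Therefore the treewidth is 4.

Treewidth 4.
One such decomposition:
Bags: B1 = {0, 2, 3, 4, 5}  B2 = {0, 1, 2, 4, 5}  B3 = {1, 2, 4, 5, 6}  B4 = {2, 4, 5, 6, 9}  B5 = {1, 2, 4, 6, 7}  B6 = {1, 2, 5, 6, 8}
Tree: B1–B2, B2–B3, B3–B4, B3–B5, B3–B6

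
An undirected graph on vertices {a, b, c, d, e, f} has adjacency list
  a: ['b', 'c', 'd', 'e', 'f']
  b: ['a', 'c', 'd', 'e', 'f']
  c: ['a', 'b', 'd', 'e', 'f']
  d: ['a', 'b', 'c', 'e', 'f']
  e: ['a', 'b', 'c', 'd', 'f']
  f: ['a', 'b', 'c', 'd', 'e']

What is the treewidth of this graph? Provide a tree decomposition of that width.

With just one bag of size 6, the width is 6 − 1 = 5, so tw(G) ≤ 5. On the other hand G contains the 6-clique {a, b, c, d, e, f}. A clique must lie in a single bag of any decomposition, so no decomposition can have width below 5. Hence tw(G) = 5 exactly.

Treewidth 5.
Bags: B1 = {a, b, c, d, e, f}
Tree: (single bag)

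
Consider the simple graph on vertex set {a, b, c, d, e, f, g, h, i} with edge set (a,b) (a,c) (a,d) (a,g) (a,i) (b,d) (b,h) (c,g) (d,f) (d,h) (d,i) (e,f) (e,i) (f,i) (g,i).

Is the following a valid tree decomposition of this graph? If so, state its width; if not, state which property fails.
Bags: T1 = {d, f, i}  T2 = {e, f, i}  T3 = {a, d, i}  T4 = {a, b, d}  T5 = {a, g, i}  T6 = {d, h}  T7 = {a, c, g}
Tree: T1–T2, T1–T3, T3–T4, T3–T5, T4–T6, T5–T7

No — edge (b,h) lies in no bag.

A tree decomposition must satisfy three properties: every vertex lies in some bag; for every edge, both endpoints lie together in some bag; and for every vertex, the bags containing it form a connected subtree. Here edge (b,h) lies in no bag, so the decomposition is invalid.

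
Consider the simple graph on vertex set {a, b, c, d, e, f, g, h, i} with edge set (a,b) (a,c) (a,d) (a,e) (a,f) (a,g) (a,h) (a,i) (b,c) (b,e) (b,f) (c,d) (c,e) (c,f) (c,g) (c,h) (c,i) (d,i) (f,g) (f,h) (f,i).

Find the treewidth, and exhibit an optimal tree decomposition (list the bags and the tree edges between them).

Treewidth 3.
One such decomposition:
Bags: B1 = {a, b, c, f}  B2 = {a, c, f, i}  B3 = {a, c, d, i}  B4 = {a, b, c, e}  B5 = {a, c, f, h}  B6 = {a, c, f, g}
Tree: B1–B2, B2–B3, B1–B4, B2–B5, B2–B6

The largest bag has 4 vertices, giving width 3; this decomposition certifies tw(G) ≤ 3. Conversely, {a, c, d, i} is a clique of size 4, and the vertices of any clique must share a bag in every tree decomposition; so some bag has ≥ 4 vertices and tw(G) ≥ 3. Therefore the treewidth is 3.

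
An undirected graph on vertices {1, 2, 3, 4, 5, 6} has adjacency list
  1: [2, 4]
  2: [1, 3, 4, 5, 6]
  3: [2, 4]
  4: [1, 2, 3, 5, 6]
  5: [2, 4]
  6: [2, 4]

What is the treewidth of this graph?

2

A width-2 tree decomposition is:
Bags: B1 = {1, 2, 4}  B2 = {2, 4, 5}  B3 = {2, 3, 4}  B4 = {2, 4, 6}
Tree: B1–B2, B2–B3, B1–B4
Every bag has size at most 3, so the width is 3 − 1 = 2 and tw(G) ≤ 2. For the lower bound, the 3 vertices {1, 2, 4} are pairwise adjacent, and any tree decomposition puts a clique entirely inside one bag — forcing width ≥ 2. Combining the bounds, tw(G) = 2.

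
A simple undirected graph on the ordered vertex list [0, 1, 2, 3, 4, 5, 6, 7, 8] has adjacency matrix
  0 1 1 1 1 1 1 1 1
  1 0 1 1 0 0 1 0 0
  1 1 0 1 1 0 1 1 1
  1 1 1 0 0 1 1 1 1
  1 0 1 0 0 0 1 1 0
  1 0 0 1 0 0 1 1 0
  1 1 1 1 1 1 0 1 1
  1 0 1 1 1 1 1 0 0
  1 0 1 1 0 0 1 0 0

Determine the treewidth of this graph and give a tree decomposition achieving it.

Treewidth 4.
One such decomposition:
Bags: B1 = {0, 2, 3, 6, 7}  B2 = {0, 2, 4, 6, 7}  B3 = {0, 3, 5, 6, 7}  B4 = {0, 1, 2, 3, 6}  B5 = {0, 2, 3, 6, 8}
Tree: B1–B2, B1–B3, B1–B4, B4–B5

Each bag holds 5 vertices, so the decomposition has width 4, which upper-bounds the treewidth. Conversely, {0, 2, 3, 6, 8} is a clique of size 5, and the vertices of any clique must share a bag in every tree decomposition; so some bag has ≥ 5 vertices and tw(G) ≥ 4. The upper and lower bounds meet at 4, so that is the treewidth.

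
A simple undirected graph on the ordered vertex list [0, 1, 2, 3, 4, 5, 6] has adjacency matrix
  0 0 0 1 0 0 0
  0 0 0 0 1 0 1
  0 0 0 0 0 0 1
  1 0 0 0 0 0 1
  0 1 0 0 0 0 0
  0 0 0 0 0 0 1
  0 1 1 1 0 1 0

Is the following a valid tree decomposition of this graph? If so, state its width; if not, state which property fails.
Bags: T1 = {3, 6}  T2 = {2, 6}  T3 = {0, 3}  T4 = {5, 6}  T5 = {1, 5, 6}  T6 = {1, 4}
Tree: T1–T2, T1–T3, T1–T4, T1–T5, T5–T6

A tree decomposition must satisfy three properties: every vertex lies in some bag; for every edge, both endpoints lie together in some bag; and for every vertex, the bags containing it form a connected subtree. Here bags containing vertex 5 are not connected in the tree, so the decomposition is invalid.

No — bags containing vertex 5 are not connected in the tree.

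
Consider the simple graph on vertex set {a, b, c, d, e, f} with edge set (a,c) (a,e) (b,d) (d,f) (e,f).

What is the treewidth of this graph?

A width-1 tree decomposition is:
Bags: B1 = {a, c}  B2 = {a, e}  B3 = {e, f}  B4 = {d, f}  B5 = {b, d}
Tree: B1–B2, B2–B3, B3–B4, B4–B5
The largest bag has 2 vertices, giving width 1; this decomposition certifies tw(G) ≤ 1. Any graph with an edge has treewidth ≥ 1, and G has the edge c–a. The upper and lower bounds meet at 1, so that is the treewidth.

1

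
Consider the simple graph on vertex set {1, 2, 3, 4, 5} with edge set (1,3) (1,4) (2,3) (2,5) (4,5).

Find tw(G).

A width-2 tree decomposition is:
Bags: B1 = {1, 4, 5}  B2 = {1, 2, 5}  B3 = {1, 2, 3}
Tree: B1–B2, B2–B3
The largest bag has 3 vertices, giving width 2; this decomposition certifies tw(G) ≤ 2. For the lower bound, G contains the cycle 1–4–5–2–3–1, so G is not a forest; only forests have treewidth ≤ 1, hence tw(G) ≥ 2. Combining the bounds, tw(G) = 2.

2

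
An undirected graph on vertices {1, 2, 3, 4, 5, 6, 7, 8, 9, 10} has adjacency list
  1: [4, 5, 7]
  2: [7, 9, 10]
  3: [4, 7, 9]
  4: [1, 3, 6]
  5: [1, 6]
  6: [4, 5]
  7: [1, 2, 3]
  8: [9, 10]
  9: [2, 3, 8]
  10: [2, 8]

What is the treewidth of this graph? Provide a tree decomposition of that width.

Treewidth 2.
One optimal decomposition is:
Bags: B1 = {4, 5, 6}  B2 = {1, 4, 5}  B3 = {1, 3, 4}  B4 = {1, 3, 7}  B5 = {3, 7, 9}  B6 = {2, 7, 9}  B7 = {2, 8, 9}  B8 = {2, 8, 10}
Tree: B1–B2, B2–B3, B3–B4, B4–B5, B5–B6, B6–B7, B7–B8

Each bag holds 3 vertices, so the decomposition has width 2, which upper-bounds the treewidth. Since 6–5–1–4–6 is a cycle in G, G is not acyclic. Forests are exactly the graphs of treewidth ≤ 1, so tw(G) ≥ 2. The upper and lower bounds meet at 2, so that is the treewidth.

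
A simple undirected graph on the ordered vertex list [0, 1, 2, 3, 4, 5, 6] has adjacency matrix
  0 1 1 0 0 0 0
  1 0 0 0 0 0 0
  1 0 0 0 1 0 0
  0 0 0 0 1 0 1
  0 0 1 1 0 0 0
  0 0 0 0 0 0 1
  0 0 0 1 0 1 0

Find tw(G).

A width-1 tree decomposition is:
Bags: B1 = {5, 6}  B2 = {3, 6}  B3 = {3, 4}  B4 = {2, 4}  B5 = {0, 2}  B6 = {0, 1}
Tree: B1–B2, B2–B3, B3–B4, B4–B5, B5–B6
Each bag holds 2 vertices, so the decomposition has width 1, which upper-bounds the treewidth. Since G has at least one edge (e.g. 5–6), it is not an edgeless graph, so tw(G) ≥ 1. Combining the bounds, tw(G) = 1.

1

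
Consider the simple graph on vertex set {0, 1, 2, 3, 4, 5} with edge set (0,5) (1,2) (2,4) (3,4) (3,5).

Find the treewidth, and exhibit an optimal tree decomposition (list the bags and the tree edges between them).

The largest bag has 2 vertices, giving width 1; this decomposition certifies tw(G) ≤ 1. G has an edge, so its treewidth is at least 1. The upper and lower bounds meet at 1, so that is the treewidth.

Treewidth 1.
One such decomposition:
Bags: B1 = {2, 4}  B2 = {3, 4}  B3 = {1, 2}  B4 = {3, 5}  B5 = {0, 5}
Tree: B1–B2, B1–B3, B2–B4, B4–B5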